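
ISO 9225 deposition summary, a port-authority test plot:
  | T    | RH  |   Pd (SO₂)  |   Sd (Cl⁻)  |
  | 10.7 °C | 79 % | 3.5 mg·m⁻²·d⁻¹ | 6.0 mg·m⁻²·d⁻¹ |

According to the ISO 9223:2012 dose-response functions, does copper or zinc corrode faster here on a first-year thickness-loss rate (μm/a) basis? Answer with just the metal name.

copper

copper: f(T) = -0.080·(T−10) [T>10 °C] = -0.0560
  Pd branch = 0.0053·Pd^0.26·e^(0.059·RH+f) = 0.7339 μm/a
  Cl⁻ term: 0.01025·6.0^0.27·exp(0.036·79+0.049·10.7) = 0.4827
  r_corr = 0.7339 + 0.4827 = 1.217 μm/a
zinc: T>10 °C ⇒ hinge -0.071·(10.7−10) = -0.0497
  SO₂ term: 0.0129·3.5^0.44·exp(0.046·79-0.0497) = 0.8065
  Cl⁻ term: 0.0175·6.0^0.57·exp(0.008·79+0.085·10.7) = 0.227
  sum: 0.8065 + 0.227 → r_corr = 1.034 μm/a
Ordering by μm/a: copper (1.22) > zinc (1.03)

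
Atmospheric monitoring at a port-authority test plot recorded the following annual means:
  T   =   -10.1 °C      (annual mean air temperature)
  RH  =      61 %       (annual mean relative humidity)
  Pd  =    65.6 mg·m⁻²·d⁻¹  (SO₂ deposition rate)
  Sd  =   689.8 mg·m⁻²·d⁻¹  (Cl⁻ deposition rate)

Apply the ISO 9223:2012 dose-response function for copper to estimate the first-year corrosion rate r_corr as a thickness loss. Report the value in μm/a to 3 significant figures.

r_corr = 0.374 μm/a

copper: T≤10 °C ⇒ hinge +0.126·(-10.1−10) = -2.5326
  SO₂ term: 0.0053·65.6^0.26·exp(0.059·61-2.5326) = 0.04569
  Sd branch = 0.01025·Sd^0.27·e^(0.036·RH+0.049·T) = 0.3281 μm/a
  sum: 0.04569 + 0.3281 → r_corr = 0.3738 μm/a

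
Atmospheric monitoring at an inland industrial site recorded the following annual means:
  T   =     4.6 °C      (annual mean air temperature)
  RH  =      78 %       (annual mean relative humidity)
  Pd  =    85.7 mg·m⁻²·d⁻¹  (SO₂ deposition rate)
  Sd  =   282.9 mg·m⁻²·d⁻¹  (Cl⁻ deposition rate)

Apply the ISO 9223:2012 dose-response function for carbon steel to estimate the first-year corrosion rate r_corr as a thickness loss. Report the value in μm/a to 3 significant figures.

carbon steel: T≤10 °C ⇒ hinge +0.150·(4.6−10) = -0.8100
  SO₂ term: 1.77·85.7^0.52·exp(0.02·78-0.8100) = 37.92
  Sd branch = 0.102·Sd^0.62·e^(0.033·RH+0.04·T) = 53.26 μm/a
  sum: 37.92 + 53.26 → r_corr = 91.18 μm/a

r_corr = 91.2 μm/a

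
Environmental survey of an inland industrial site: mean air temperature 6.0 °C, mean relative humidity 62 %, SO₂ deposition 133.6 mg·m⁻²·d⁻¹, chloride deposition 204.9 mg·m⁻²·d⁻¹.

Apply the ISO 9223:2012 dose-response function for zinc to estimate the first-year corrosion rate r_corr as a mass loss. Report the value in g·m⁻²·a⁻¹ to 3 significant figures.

r_corr = 18.9 g·m⁻²·a⁻¹

zinc: T≤10 °C ⇒ hinge +0.038·(6.0−10) = -0.1520
  Pd branch = 0.0129·Pd^0.44·e^(0.046·RH+f) = 1.654 μm/a
  Sd branch = 0.0175·Sd^0.57·e^(0.008·RH+0.085·T) = 0.9943 μm/a
  sum: 1.654 + 0.9943 → r_corr = 2.648 μm/a
Convert to mass loss: 2.648 μm/a × 7.14 g/cm³ = 18.91 g·m⁻²·a⁻¹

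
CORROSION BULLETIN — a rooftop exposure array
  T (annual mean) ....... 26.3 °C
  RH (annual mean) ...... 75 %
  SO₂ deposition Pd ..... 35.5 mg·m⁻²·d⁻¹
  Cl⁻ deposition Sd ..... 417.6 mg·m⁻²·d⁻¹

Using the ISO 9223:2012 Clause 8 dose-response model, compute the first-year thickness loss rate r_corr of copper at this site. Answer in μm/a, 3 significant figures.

copper: temperature factor f = -0.080·(16.3) = -1.3040
  sulphur-dioxide contribution → 0.3039 μm/a
  chloride contribution → 2.822 μm/a
  ⇒ r_corr(copper) = 3.126 μm/a

r_corr = 3.13 μm/a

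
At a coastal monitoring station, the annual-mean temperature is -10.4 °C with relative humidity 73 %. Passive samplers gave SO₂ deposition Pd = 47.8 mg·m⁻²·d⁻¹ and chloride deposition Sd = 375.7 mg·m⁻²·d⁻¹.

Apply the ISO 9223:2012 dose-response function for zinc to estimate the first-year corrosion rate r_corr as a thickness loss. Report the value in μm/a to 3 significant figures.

r_corr = 1.32 μm/a

zinc: temperature factor f = +0.038·(-20.4) = -0.7752
  Pd branch = 0.0129·Pd^0.44·e^(0.046·RH+f) = 0.9359 μm/a
  Cl⁻ term: 0.0175·375.7^0.57·exp(0.008·73+0.085·-10.4) = 0.3805
  r_corr = 0.9359 + 0.3805 = 1.316 μm/a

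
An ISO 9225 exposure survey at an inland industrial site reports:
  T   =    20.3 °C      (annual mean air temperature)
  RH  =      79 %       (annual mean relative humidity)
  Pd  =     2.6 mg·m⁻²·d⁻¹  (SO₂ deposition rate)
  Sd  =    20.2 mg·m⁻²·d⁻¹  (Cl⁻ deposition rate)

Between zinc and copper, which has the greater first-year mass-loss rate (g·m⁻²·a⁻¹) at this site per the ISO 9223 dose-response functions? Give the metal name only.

copper

zinc: f(T) = -0.071·(T−10) [T>10 °C] = -0.7313
  Pd branch = 0.0129·Pd^0.44·e^(0.046·RH+f) = 0.3579 μm/a
  Sd branch = 0.0175·Sd^0.57·e^(0.008·RH+0.085·T) = 1.026 μm/a
  sum: 0.3579 + 1.026 → r_corr = 1.383 μm/a
  mass loss = 1.383 μm/a × 7.14 g/cm³ = 9.878 g·m⁻²·a⁻¹
copper: T>10 °C ⇒ hinge -0.080·(20.3−10) = -0.8240
  Pd branch = 0.0053·Pd^0.26·e^(0.059·RH+f) = 0.3152 μm/a
  Cl⁻ term: 0.01025·20.2^0.27·exp(0.036·79+0.049·20.3) = 1.072
  sum: 0.3152 + 1.072 → r_corr = 1.387 μm/a
  mass loss = 1.387 μm/a × 8.96 g/cm³ = 12.43 g·m⁻²·a⁻¹
Ordering by g·m⁻²·a⁻¹: copper (12.4) > zinc (9.88)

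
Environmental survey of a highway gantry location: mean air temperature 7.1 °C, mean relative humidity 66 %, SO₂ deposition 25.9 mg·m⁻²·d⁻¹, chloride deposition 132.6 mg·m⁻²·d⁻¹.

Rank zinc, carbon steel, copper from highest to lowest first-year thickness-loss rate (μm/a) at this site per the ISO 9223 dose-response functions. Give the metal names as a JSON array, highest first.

zinc: f(T) = +0.038·(T−10) [T≤10 °C] = -0.1102
  sulphur-dioxide contribution → 1.007 μm/a
  chloride contribution → 0.8796 μm/a
  total first-year rate 1.887 μm/a
carbon steel: T≤10 °C ⇒ hinge +0.150·(7.1−10) = -0.4350
  sulphur-dioxide contribution → 23.29 μm/a
  chloride contribution → 24.76 μm/a
  total first-year rate 48.06 μm/a
copper: T≤10 °C ⇒ hinge +0.126·(7.1−10) = -0.3654
  sulphur-dioxide contribution → 0.4209 μm/a
  chloride contribution → 0.5845 μm/a
  ⇒ r_corr(copper) = 1.005 μm/a
Ordering by μm/a: carbon steel (48.1) > zinc (1.89) > copper (1.01)

["carbon steel", "zinc", "copper"]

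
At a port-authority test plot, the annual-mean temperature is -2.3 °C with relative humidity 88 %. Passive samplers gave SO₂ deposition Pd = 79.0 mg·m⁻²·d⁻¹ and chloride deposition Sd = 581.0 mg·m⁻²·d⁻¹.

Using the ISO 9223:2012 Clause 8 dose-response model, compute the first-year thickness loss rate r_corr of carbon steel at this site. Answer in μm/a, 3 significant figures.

carbon steel: temperature factor f = +0.150·(-12.3) = -1.8450
  SO₂ term: 1.77·79.0^0.52·exp(0.02·88-1.8450) = 15.77
  Sd branch = 0.102·Sd^0.62·e^(0.033·RH+0.04·T) = 87.83 μm/a
  r_corr = 15.77 + 87.83 = 103.6 μm/a

r_corr = 104 μm/a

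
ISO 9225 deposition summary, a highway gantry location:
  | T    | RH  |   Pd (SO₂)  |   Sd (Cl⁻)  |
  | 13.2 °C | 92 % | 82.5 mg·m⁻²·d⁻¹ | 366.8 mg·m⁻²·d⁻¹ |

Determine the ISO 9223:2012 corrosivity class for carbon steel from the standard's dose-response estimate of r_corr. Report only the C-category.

carbon steel: f(T) = -0.054·(T−10) [T>10 °C] = -0.1728
  Pd branch = 1.77·Pd^0.52·e^(0.02·RH+f) = 93.02 μm/a
  Cl⁻ term: 0.102·366.8^0.62·exp(0.033·92+0.04·13.2) = 140.1
  r_corr = 93.02 + 140.1 = 233.1 μm/a
ISO 9223 Table 2 (carbon steel): 200 < 233 ≤ 700 μm/a ⇒ CX

CX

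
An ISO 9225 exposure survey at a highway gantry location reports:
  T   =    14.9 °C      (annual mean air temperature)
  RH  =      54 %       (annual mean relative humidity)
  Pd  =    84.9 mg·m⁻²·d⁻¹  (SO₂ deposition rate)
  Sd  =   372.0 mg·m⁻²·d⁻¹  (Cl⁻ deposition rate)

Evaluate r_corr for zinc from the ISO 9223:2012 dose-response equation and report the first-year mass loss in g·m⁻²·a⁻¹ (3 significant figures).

zinc: T>10 °C ⇒ hinge -0.071·(14.9−10) = -0.3479
  Pd branch = 0.0129·Pd^0.44·e^(0.046·RH+f) = 0.7709 μm/a
  Sd branch = 0.0175·Sd^0.57·e^(0.008·RH+0.085·T) = 2.792 μm/a
  sum: 0.7709 + 2.792 → r_corr = 3.563 μm/a
Convert to mass loss: 3.563 μm/a × 7.14 g/cm³ = 25.44 g·m⁻²·a⁻¹

r_corr = 25.4 g·m⁻²·a⁻¹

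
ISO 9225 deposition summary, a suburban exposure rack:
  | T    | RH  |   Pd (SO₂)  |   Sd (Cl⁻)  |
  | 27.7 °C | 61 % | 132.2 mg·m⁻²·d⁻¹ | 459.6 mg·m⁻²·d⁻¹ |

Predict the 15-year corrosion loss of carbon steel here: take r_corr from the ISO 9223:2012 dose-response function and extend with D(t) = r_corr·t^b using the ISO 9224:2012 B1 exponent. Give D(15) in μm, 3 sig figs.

carbon steel: temperature factor f = -0.054·(17.7) = -0.9558
  Pd branch = 1.77·Pd^0.52·e^(0.02·RH+f) = 29.22 μm/a
  Cl⁻ term: 0.102·459.6^0.62·exp(0.033·61+0.04·27.7) = 103.4
  r_corr = 29.22 + 103.4 = 132.7 μm/a
ISO 9224: D(t) = r_corr · t^b with b = 0.523 (carbon steel, B1)
  D(15) = 132.7 × 15^0.523 = 132.7 × 4.122 = 546.8 μm

D(15) = 547 μm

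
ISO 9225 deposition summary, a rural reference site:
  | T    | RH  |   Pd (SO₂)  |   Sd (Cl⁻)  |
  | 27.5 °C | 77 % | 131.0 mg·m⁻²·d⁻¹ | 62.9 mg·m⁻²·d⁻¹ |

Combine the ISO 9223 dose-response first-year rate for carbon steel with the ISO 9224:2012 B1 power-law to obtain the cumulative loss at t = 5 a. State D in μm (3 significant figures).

carbon steel: temperature factor f = -0.054·(17.5) = -0.9450
  sulphur-dioxide contribution → 40.49 μm/a
  chloride contribution → 50.7 μm/a
  ⇒ r_corr(carbon steel) = 91.19 μm/a
Long-term exponent b (ISO 9224 Table 2, B1) = 0.523
  D(5) = 91.19 × 5^0.523 = 91.19 × 2.32 = 211.6 μm

D(5) = 212 μm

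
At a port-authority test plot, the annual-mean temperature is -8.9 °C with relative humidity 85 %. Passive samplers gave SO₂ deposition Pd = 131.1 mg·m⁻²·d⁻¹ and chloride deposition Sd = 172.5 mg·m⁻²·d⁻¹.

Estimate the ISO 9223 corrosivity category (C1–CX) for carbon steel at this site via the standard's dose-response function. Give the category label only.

carbon steel: temperature factor f = +0.150·(-18.9) = -2.8350
  SO₂ term: 1.77·131.1^0.52·exp(0.02·85-2.8350) = 7.181
  Cl⁻ term: 0.102·172.5^0.62·exp(0.033·85+0.04·-8.9) = 28.77
  sum: 7.181 + 28.77 → r_corr = 35.96 μm/a
36 μm/a falls in (25, 50] for carbon steel → category C3

C3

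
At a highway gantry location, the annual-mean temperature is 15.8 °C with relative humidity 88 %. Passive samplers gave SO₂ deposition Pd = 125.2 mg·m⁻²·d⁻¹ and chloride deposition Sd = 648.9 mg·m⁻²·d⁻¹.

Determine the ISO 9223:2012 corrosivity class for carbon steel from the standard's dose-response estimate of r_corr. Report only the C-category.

carbon steel: f(T) = -0.054·(T−10) [T>10 °C] = -0.3132
  sulphur-dioxide contribution → 92.7 μm/a
  chloride contribution → 194 μm/a
  total first-year rate 286.7 μm/a
287 μm/a falls in (200, 700] for carbon steel → category CX

CX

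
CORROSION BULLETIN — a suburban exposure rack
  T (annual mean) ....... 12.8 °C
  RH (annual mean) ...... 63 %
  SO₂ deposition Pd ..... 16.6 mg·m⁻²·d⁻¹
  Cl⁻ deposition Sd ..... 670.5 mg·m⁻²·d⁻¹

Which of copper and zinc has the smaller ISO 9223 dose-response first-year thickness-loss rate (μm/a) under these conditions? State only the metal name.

copper: T>10 °C ⇒ hinge -0.080·(12.8−10) = -0.2240
  sulphur-dioxide contribution → 0.3618 μm/a
  chloride contribution → 1.075 μm/a
  ⇒ r_corr(copper) = 1.436 μm/a
zinc: temperature factor f = -0.071·(2.8) = -0.1988
  sulphur-dioxide contribution → 0.6602 μm/a
  chloride contribution → 3.511 μm/a
  ⇒ r_corr(zinc) = 4.172 μm/a
Ordering by μm/a: zinc (4.17) > copper (1.44)

copper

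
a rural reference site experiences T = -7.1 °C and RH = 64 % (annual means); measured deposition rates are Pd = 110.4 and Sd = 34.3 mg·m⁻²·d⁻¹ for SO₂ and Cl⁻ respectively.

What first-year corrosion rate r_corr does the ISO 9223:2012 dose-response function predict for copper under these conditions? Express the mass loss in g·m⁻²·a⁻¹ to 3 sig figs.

r_corr = 2.50 g·m⁻²·a⁻¹

copper: temperature factor f = +0.126·(-17.1) = -2.1546
  Pd branch = 0.0053·Pd^0.26·e^(0.059·RH+f) = 0.09112 μm/a
  Sd branch = 0.01025·Sd^0.27·e^(0.036·RH+0.049·T) = 0.1883 μm/a
  r_corr = 0.09112 + 0.1883 = 0.2794 μm/a
Convert to mass loss: 0.2794 μm/a × 8.96 g/cm³ = 2.503 g·m⁻²·a⁻¹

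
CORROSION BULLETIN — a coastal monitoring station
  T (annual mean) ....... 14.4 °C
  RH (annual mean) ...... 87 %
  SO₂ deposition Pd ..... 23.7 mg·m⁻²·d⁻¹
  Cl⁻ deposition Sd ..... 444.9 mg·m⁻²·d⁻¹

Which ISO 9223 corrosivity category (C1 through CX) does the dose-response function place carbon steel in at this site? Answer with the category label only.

carbon steel: temperature factor f = -0.054·(4.4) = -0.2376
  Pd branch = 1.77·Pd^0.52·e^(0.02·RH+f) = 41.24 μm/a
  Sd branch = 0.102·Sd^0.62·e^(0.033·RH+0.04·T) = 140.5 μm/a
  r_corr = 41.24 + 140.5 = 181.7 μm/a
Category bounds: 80…200 μm/a bracket r_corr ⇒ C5

C5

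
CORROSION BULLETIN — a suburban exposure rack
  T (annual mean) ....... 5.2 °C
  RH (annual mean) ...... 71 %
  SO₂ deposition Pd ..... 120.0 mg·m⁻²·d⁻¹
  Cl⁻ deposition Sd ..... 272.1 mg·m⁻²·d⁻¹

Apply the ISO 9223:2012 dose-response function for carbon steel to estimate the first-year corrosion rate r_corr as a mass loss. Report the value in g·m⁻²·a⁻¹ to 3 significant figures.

r_corr = 669 g·m⁻²·a⁻¹

carbon steel: temperature factor f = +0.150·(-4.8) = -0.7200
  sulphur-dioxide contribution → 42.97 μm/a
  chloride contribution → 42.27 μm/a
  ⇒ r_corr(carbon steel) = 85.24 μm/a
Convert to mass loss: 85.24 μm/a × 7.85 g/cm³ = 669.1 g·m⁻²·a⁻¹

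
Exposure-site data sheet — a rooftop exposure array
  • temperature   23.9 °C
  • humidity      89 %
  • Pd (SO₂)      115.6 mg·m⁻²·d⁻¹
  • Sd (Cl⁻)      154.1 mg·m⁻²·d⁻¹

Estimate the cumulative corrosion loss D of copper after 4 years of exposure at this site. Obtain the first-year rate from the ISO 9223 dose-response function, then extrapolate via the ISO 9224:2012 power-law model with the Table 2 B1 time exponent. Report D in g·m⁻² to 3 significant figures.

D(4) = 97.5 g·m⁻²

copper: f(T) = -0.080·(T−10) [T>10 °C] = -1.1120
  SO₂ term: 0.0053·115.6^0.26·exp(0.059·89-1.1120) = 1.143
  Cl⁻ term: 0.01025·154.1^0.27·exp(0.036·89+0.049·23.9) = 3.173
  r_corr = 1.143 + 3.173 = 4.317 μm/a
Power-law: D(4) = r_corr · 4^0.667
  D(4) = 4.317 × 4^0.667 = 4.317 × 2.521 = 10.88 μm
  Mass loss = 10.88 μm × 8.96 g/cm³ = 97.51 g·m⁻²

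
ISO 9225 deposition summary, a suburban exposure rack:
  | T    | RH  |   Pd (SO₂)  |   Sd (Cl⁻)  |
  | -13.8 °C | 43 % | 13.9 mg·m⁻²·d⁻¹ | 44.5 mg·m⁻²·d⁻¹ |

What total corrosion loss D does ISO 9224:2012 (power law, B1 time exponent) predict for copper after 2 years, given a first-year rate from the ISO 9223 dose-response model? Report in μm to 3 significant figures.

D(2) = 0.119 μm

copper: temperature factor f = +0.126·(-23.8) = -2.9988
  SO₂ term: 0.0053·13.9^0.26·exp(0.059·43-2.9988) = 0.006621
  Cl⁻ term: 0.01025·44.5^0.27·exp(0.036·43+0.049·-13.8) = 0.0683
  sum: 0.006621 + 0.0683 → r_corr = 0.07492 μm/a
ISO 9224: D(t) = r_corr · t^b with b = 0.667 (copper, B1)
  D(2) = 0.07492 × 2^0.667 = 0.07492 × 1.588 = 0.119 μm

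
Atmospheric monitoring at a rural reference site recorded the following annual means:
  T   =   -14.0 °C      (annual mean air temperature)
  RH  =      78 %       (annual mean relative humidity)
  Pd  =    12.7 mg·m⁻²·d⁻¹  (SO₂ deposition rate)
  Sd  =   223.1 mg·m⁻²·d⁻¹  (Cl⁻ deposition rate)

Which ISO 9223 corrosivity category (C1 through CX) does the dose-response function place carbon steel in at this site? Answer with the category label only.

carbon steel: f(T) = +0.150·(T−10) [T≤10 °C] = -3.6000
  Pd branch = 1.77·Pd^0.52·e^(0.02·RH+f) = 0.863 μm/a
  Cl⁻ term: 0.102·223.1^0.62·exp(0.033·78+0.04·-14.0) = 21.84
  r_corr = 0.863 + 21.84 = 22.71 μm/a
22.7 μm/a falls in (1.3, 25] for carbon steel → category C2

C2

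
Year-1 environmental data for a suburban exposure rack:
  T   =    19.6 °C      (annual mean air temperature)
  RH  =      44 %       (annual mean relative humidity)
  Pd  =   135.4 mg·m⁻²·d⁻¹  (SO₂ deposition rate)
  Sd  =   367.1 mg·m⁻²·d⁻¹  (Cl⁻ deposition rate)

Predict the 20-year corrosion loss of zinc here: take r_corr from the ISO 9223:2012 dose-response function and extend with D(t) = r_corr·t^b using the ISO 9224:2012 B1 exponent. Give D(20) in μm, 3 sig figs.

D(20) = 48.5 μm

zinc: temperature factor f = -0.071·(9.6) = -0.6816
  Pd branch = 0.0129·Pd^0.44·e^(0.046·RH+f) = 0.4281 μm/a
  Sd branch = 0.0175·Sd^0.57·e^(0.008·RH+0.085·T) = 3.814 μm/a
  r_corr = 0.4281 + 3.814 = 4.242 μm/a
Power-law: D(20) = r_corr · 20^0.813
  D(20) = 4.242 × 20^0.813 = 4.242 × 11.42 = 48.45 μm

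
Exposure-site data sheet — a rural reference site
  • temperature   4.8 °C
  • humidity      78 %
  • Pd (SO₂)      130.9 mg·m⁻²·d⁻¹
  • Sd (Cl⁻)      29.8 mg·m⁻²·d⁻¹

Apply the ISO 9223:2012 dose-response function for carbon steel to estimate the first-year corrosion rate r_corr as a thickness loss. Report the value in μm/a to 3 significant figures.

r_corr = 62.0 μm/a

carbon steel: f(T) = +0.150·(T−10) [T≤10 °C] = -0.7800
  Pd branch = 1.77·Pd^0.52·e^(0.02·RH+f) = 48.7 μm/a
  Cl⁻ term: 0.102·29.8^0.62·exp(0.033·78+0.04·4.8) = 13.3
  r_corr = 48.7 + 13.3 = 62 μm/a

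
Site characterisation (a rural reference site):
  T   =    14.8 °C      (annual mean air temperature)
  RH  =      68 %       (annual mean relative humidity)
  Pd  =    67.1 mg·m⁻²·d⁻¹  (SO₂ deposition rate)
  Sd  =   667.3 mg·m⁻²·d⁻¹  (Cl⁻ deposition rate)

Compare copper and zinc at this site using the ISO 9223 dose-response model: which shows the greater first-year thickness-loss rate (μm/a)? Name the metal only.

copper: f(T) = -0.080·(T−10) [T>10 °C] = -0.3840
  Pd branch = 0.0053·Pd^0.26·e^(0.059·RH+f) = 0.5954 μm/a
  Cl⁻ term: 0.01025·667.3^0.27·exp(0.036·68+0.049·14.8) = 1.417
  sum: 0.5954 + 1.417 → r_corr = 2.013 μm/a
zinc: T>10 °C ⇒ hinge -0.071·(14.8−10) = -0.3408
  SO₂ term: 0.0129·67.1^0.44·exp(0.046·68-0.3408) = 1.333
  Sd branch = 0.0175·Sd^0.57·e^(0.008·RH+0.085·T) = 4.32 μm/a
  sum: 1.333 + 4.32 → r_corr = 5.653 μm/a
Ordering by μm/a: zinc (5.65) > copper (2.01)

zinc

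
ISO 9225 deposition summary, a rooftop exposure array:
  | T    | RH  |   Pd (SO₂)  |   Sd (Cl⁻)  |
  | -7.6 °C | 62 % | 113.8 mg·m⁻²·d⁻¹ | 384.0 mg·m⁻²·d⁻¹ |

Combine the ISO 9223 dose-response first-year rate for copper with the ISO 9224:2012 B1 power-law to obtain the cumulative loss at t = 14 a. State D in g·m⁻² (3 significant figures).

D(14) = 21.1 g·m⁻²

copper: f(T) = +0.126·(T−10) [T≤10 °C] = -2.2176
  sulphur-dioxide contribution → 0.07664 μm/a
  chloride contribution → 0.3282 μm/a
  total first-year rate 0.4048 μm/a
Long-term exponent b (ISO 9224 Table 2, B1) = 0.667
  D(14) = 0.4048 × 14^0.667 = 0.4048 × 5.814 = 2.354 μm
  Mass loss = 2.354 μm × 8.96 g/cm³ = 21.09 g·m⁻²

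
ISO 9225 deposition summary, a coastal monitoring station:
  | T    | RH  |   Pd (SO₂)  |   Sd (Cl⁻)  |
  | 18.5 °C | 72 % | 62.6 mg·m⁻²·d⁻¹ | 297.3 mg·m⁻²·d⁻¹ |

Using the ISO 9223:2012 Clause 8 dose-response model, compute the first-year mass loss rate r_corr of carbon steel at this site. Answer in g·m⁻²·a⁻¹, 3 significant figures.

r_corr = 935 g·m⁻²·a⁻¹

carbon steel: T>10 °C ⇒ hinge -0.054·(18.5−10) = -0.4590
  Pd branch = 1.77·Pd^0.52·e^(0.02·RH+f) = 40.57 μm/a
  Sd branch = 0.102·Sd^0.62·e^(0.033·RH+0.04·T) = 78.57 μm/a
  sum: 40.57 + 78.57 → r_corr = 119.1 μm/a
Convert to mass loss: 119.1 μm/a × 7.85 g/cm³ = 935.3 g·m⁻²·a⁻¹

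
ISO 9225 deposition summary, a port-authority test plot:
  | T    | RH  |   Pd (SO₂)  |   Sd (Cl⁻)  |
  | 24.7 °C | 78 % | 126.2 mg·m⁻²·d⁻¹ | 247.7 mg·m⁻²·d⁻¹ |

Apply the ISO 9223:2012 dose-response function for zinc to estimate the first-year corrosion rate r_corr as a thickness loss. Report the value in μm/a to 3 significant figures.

r_corr = 7.55 μm/a

zinc: f(T) = -0.071·(T−10) [T>10 °C] = -1.0437
  Pd branch = 0.0129·Pd^0.44·e^(0.046·RH+f) = 1.38 μm/a
  Cl⁻ term: 0.0175·247.7^0.57·exp(0.008·78+0.085·24.7) = 6.171
  sum: 1.38 + 6.171 → r_corr = 7.552 μm/a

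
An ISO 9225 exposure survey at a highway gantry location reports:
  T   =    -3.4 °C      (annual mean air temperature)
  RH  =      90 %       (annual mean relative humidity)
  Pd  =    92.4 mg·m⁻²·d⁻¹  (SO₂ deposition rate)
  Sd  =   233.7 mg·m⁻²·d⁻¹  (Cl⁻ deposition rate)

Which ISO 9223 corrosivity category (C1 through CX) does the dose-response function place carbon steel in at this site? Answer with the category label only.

carbon steel: f(T) = +0.150·(T−10) [T≤10 °C] = -2.0100
  Pd branch = 1.77·Pd^0.52·e^(0.02·RH+f) = 15.1 μm/a
  Sd branch = 0.102·Sd^0.62·e^(0.033·RH+0.04·T) = 51.05 μm/a
  r_corr = 15.1 + 51.05 = 66.14 μm/a
ISO 9223 Table 2 (carbon steel): 50 < 66.1 ≤ 80 μm/a ⇒ C4

C4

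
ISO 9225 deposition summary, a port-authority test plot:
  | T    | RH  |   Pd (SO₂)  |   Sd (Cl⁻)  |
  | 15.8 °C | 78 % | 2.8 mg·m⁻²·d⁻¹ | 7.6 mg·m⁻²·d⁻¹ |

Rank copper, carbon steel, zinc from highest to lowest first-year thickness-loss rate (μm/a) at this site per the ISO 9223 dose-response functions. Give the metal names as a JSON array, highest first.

["carbon steel", "copper", "zinc"]

copper: temperature factor f = -0.080·(5.8) = -0.4640
  SO₂ term: 0.0053·2.8^0.26·exp(0.059·78-0.4640) = 0.4342
  Sd branch = 0.01025·Sd^0.27·e^(0.036·RH+0.049·T) = 0.6372 μm/a
  r_corr = 0.4342 + 0.6372 = 1.071 μm/a
carbon steel: T>10 °C ⇒ hinge -0.054·(15.8−10) = -0.3132
  Pd branch = 1.77·Pd^0.52·e^(0.02·RH+f) = 10.52 μm/a
  Cl⁻ term: 0.102·7.6^0.62·exp(0.033·78+0.04·15.8) = 8.852
  sum: 10.52 + 8.852 → r_corr = 19.37 μm/a
zinc: T>10 °C ⇒ hinge -0.071·(15.8−10) = -0.4118
  SO₂ term: 0.0129·2.8^0.44·exp(0.046·78-0.4118) = 0.4861
  Cl⁻ term: 0.0175·7.6^0.57·exp(0.008·78+0.085·15.8) = 0.3975
  sum: 0.4861 + 0.3975 → r_corr = 0.8836 μm/a
Ordering by μm/a: carbon steel (19.4) > copper (1.07) > zinc (0.884)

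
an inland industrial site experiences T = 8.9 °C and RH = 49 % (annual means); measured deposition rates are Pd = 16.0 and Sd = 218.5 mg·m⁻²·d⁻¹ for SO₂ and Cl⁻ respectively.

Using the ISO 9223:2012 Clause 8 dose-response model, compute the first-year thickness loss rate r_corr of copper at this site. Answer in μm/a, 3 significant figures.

r_corr = 0.567 μm/a

copper: temperature factor f = +0.126·(-1.1) = -0.1386
  sulphur-dioxide contribution → 0.1709 μm/a
  chloride contribution → 0.3962 μm/a
  ⇒ r_corr(copper) = 0.567 μm/a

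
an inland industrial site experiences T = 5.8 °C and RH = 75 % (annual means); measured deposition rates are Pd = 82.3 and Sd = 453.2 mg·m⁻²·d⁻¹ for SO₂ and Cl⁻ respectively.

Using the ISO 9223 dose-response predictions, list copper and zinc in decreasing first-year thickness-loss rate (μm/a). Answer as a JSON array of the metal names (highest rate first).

copper: T≤10 °C ⇒ hinge +0.126·(5.8−10) = -0.5292
  sulphur-dioxide contribution → 0.8207 μm/a
  chloride contribution → 1.057 μm/a
  total first-year rate 1.877 μm/a
zinc: f(T) = +0.038·(T−10) [T≤10 °C] = -0.1596
  sulphur-dioxide contribution → 2.412 μm/a
  chloride contribution → 1.705 μm/a
  total first-year rate 4.117 μm/a
Ordering by μm/a: zinc (4.12) > copper (1.88)

["zinc", "copper"]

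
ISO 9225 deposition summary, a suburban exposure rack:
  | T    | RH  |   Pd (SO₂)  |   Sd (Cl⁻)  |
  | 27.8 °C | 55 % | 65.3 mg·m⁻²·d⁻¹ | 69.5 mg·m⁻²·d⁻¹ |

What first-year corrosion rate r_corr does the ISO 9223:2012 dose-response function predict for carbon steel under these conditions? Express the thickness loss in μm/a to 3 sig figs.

carbon steel: f(T) = -0.054·(T−10) [T>10 °C] = -0.9612
  Pd branch = 1.77·Pd^0.52·e^(0.02·RH+f) = 17.87 μm/a
  Cl⁻ term: 0.102·69.5^0.62·exp(0.033·55+0.04·27.8) = 26.41
  r_corr = 17.87 + 26.41 = 44.28 μm/a

r_corr = 44.3 μm/a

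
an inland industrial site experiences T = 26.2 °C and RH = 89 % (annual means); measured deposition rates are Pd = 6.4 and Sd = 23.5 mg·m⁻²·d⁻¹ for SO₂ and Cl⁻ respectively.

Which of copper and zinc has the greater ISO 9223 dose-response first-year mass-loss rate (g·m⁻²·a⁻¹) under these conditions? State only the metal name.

copper: temperature factor f = -0.080·(16.2) = -1.2960
  sulphur-dioxide contribution → 0.4482 μm/a
  chloride contribution → 2.138 μm/a
  ⇒ r_corr(copper) = 2.586 μm/a
  mass loss = 2.586 μm/a × 8.96 g/cm³ = 23.17 g·m⁻²·a⁻¹
zinc: T>10 °C ⇒ hinge -0.071·(26.2−10) = -1.1502
  sulphur-dioxide contribution → 0.5544 μm/a
  chloride contribution → 2 μm/a
  total first-year rate 2.554 μm/a
  mass loss = 2.554 μm/a × 7.14 g/cm³ = 18.24 g·m⁻²·a⁻¹
Ordering by g·m⁻²·a⁻¹: copper (23.2) > zinc (18.2)

copper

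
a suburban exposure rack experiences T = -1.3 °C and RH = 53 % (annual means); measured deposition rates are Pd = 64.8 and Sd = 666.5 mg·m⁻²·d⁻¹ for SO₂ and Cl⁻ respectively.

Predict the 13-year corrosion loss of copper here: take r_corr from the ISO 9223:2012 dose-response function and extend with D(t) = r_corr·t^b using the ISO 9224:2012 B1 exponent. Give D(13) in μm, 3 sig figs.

copper: T≤10 °C ⇒ hinge +0.126·(-1.3−10) = -1.4238
  SO₂ term: 0.0053·64.8^0.26·exp(0.059·53-1.4238) = 0.08609
  Cl⁻ term: 0.01025·666.5^0.27·exp(0.036·53+0.049·-1.3) = 0.3751
  sum: 0.08609 + 0.3751 → r_corr = 0.4612 μm/a
Power-law: D(13) = r_corr · 13^0.667
  D(13) = 0.4612 × 13^0.667 = 0.4612 × 5.534 = 2.552 μm

D(13) = 2.55 μm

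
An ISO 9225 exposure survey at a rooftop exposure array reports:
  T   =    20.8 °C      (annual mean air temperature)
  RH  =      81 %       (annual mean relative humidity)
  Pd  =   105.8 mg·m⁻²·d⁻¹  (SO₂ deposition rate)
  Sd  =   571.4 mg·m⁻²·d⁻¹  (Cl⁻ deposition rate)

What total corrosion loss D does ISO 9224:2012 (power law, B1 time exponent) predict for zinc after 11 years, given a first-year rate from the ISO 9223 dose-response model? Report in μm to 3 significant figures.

zinc: T>10 °C ⇒ hinge -0.071·(20.8−10) = -0.7668
  sulphur-dioxide contribution → 1.934 μm/a
  chloride contribution → 7.307 μm/a
  total first-year rate 9.241 μm/a
ISO 9224: D(t) = r_corr · t^b with b = 0.813 (zinc, B1)
  D(11) = 9.241 × 11^0.813 = 9.241 × 7.025 = 64.92 μm

D(11) = 64.9 μm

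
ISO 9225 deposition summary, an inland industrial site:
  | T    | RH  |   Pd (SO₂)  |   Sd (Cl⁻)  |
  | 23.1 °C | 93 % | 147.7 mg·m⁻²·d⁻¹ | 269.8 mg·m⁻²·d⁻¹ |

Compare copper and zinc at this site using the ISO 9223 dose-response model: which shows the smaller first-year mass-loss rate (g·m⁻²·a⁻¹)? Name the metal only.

copper

copper: temperature factor f = -0.080·(13.1) = -1.0480
  Pd branch = 0.0053·Pd^0.26·e^(0.059·RH+f) = 1.645 μm/a
  Sd branch = 0.01025·Sd^0.27·e^(0.036·RH+0.049·T) = 4.099 μm/a
  sum: 1.645 + 4.099 → r_corr = 5.744 μm/a
  mass loss = 5.744 μm/a × 8.96 g/cm³ = 51.47 g·m⁻²·a⁻¹
zinc: temperature factor f = -0.071·(13.1) = -0.9301
  SO₂ term: 0.0129·147.7^0.44·exp(0.046·93-0.9301) = 3.304
  Cl⁻ term: 0.0175·269.8^0.57·exp(0.008·93+0.085·23.1) = 6.377
  sum: 3.304 + 6.377 → r_corr = 9.681 μm/a
  mass loss = 9.681 μm/a × 7.14 g/cm³ = 69.12 g·m⁻²·a⁻¹
Ordering by g·m⁻²·a⁻¹: zinc (69.1) > copper (51.5)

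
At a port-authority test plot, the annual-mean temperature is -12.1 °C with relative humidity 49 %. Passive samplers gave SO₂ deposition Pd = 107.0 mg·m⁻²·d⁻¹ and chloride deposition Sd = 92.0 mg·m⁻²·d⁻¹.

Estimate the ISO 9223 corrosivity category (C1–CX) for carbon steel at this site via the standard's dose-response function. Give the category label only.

carbon steel: T≤10 °C ⇒ hinge +0.150·(-12.1−10) = -3.3150
  SO₂ term: 1.77·107.0^0.52·exp(0.02·49-3.3150) = 1.946
  Sd branch = 0.102·Sd^0.62·e^(0.033·RH+0.04·T) = 5.226 μm/a
  sum: 1.946 + 5.226 → r_corr = 7.173 μm/a
ISO 9223 Table 2 (carbon steel): 1.3 < 7.17 ≤ 25 μm/a ⇒ C2

C2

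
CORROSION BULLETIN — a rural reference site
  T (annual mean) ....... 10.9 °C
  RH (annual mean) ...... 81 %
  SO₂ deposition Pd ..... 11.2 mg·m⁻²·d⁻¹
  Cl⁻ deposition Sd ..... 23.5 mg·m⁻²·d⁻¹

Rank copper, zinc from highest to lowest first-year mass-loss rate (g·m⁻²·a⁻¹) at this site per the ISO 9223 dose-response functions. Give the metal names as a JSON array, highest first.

copper: T>10 °C ⇒ hinge -0.080·(10.9−10) = -0.0720
  sulphur-dioxide contribution → 1.1 μm/a
  chloride contribution → 0.7573 μm/a
  ⇒ r_corr(copper) = 1.857 μm/a
  mass loss = 1.857 μm/a × 8.96 g/cm³ = 16.64 g·m⁻²·a⁻¹
zinc: temperature factor f = -0.071·(0.9) = -0.0639
  sulphur-dioxide contribution → 1.454 μm/a
  chloride contribution → 0.5109 μm/a
  ⇒ r_corr(zinc) = 1.965 μm/a
  mass loss = 1.965 μm/a × 7.14 g/cm³ = 14.03 g·m⁻²·a⁻¹
Ordering by g·m⁻²·a⁻¹: copper (16.6) > zinc (14)

["copper", "zinc"]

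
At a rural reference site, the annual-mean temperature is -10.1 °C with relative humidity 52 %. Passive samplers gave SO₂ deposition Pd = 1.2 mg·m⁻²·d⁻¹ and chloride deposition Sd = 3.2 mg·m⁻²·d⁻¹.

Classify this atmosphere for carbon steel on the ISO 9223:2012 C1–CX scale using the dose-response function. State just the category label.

carbon steel: temperature factor f = +0.150·(-20.1) = -3.0150
  sulphur-dioxide contribution → 0.27 μm/a
  chloride contribution → 0.7791 μm/a
  ⇒ r_corr(carbon steel) = 1.049 μm/a
Category bounds: 0…1.3 μm/a bracket r_corr ⇒ C1

C1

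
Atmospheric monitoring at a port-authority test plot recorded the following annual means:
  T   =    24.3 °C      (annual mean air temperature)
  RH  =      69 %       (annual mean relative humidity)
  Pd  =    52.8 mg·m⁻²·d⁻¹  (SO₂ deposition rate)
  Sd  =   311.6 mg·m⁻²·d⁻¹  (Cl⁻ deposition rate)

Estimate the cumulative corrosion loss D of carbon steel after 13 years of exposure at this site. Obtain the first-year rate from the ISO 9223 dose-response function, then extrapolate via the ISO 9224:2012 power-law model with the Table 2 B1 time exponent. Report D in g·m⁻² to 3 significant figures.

carbon steel: f(T) = -0.054·(T−10) [T>10 °C] = -0.7722
  sulphur-dioxide contribution → 25.57 μm/a
  chloride contribution → 92.4 μm/a
  total first-year rate 118 μm/a
ISO 9224: D(t) = r_corr · t^b with b = 0.523 (carbon steel, B1)
  D(13) = 118 × 13^0.523 = 118 × 3.825 = 451.2 μm
  Mass loss = 451.2 μm × 7.85 g/cm³ = 3542 g·m⁻²

D(13) = 3.54e+03 g·m⁻²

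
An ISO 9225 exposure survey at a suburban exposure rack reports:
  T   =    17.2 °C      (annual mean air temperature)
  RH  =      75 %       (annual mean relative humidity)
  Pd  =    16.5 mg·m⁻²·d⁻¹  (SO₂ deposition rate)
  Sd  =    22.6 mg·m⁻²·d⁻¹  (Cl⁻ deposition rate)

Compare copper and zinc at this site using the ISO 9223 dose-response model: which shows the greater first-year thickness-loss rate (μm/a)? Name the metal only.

zinc

copper: temperature factor f = -0.080·(7.2) = -0.5760
  Pd branch = 0.0053·Pd^0.26·e^(0.059·RH+f) = 0.5157 μm/a
  Sd branch = 0.01025·Sd^0.27·e^(0.036·RH+0.049·T) = 0.8222 μm/a
  sum: 0.5157 + 0.8222 → r_corr = 1.338 μm/a
zinc: f(T) = -0.071·(T−10) [T>10 °C] = -0.5112
  Pd branch = 0.0129·Pd^0.44·e^(0.046·RH+f) = 0.8367 μm/a
  Cl⁻ term: 0.0175·22.6^0.57·exp(0.008·75+0.085·17.2) = 0.8136
  r_corr = 0.8367 + 0.8136 = 1.65 μm/a
Ordering by μm/a: zinc (1.65) > copper (1.34)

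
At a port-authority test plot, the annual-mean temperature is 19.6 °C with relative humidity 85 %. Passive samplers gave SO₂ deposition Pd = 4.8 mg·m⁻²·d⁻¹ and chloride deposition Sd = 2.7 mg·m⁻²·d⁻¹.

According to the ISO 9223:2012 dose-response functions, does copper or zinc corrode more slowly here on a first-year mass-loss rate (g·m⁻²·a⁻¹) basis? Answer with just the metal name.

zinc

copper: temperature factor f = -0.080·(9.6) = -0.7680
  Pd branch = 0.0053·Pd^0.26·e^(0.059·RH+f) = 0.557 μm/a
  Cl⁻ term: 0.01025·2.7^0.27·exp(0.036·85+0.049·19.6) = 0.7468
  r_corr = 0.557 + 0.7468 = 1.304 μm/a
  mass loss = 1.304 μm/a × 8.96 g/cm³ = 11.68 g·m⁻²·a⁻¹
zinc: T>10 °C ⇒ hinge -0.071·(19.6−10) = -0.6816
  SO₂ term: 0.0129·4.8^0.44·exp(0.046·85-0.6816) = 0.6493
  Sd branch = 0.0175·Sd^0.57·e^(0.008·RH+0.085·T) = 0.3219 μm/a
  r_corr = 0.6493 + 0.3219 = 0.9712 μm/a
  mass loss = 0.9712 μm/a × 7.14 g/cm³ = 6.934 g·m⁻²·a⁻¹
Ordering by g·m⁻²·a⁻¹: copper (11.7) > zinc (6.93)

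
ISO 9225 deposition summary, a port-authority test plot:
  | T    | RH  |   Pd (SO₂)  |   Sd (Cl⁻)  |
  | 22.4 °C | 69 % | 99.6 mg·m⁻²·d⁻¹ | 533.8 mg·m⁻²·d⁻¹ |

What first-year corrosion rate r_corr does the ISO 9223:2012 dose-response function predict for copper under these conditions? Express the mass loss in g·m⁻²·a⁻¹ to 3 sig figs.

copper: T>10 °C ⇒ hinge -0.080·(22.4−10) = -0.9920
  Pd branch = 0.0053·Pd^0.26·e^(0.059·RH+f) = 0.3811 μm/a
  Cl⁻ term: 0.01025·533.8^0.27·exp(0.036·69+0.049·22.4) = 2.007
  sum: 0.3811 + 2.007 → r_corr = 2.388 μm/a
Convert to mass loss: 2.388 μm/a × 8.96 g/cm³ = 21.4 g·m⁻²·a⁻¹

r_corr = 21.4 g·m⁻²·a⁻¹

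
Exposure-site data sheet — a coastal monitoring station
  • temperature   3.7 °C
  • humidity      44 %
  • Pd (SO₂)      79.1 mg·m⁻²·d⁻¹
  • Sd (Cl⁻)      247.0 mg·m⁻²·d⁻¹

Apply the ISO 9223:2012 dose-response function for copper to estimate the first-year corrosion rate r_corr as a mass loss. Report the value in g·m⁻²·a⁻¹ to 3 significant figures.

r_corr = 3.27 g·m⁻²·a⁻¹

copper: f(T) = +0.126·(T−10) [T≤10 °C] = -0.7938
  Pd branch = 0.0053·Pd^0.26·e^(0.059·RH+f) = 0.1001 μm/a
  Cl⁻ term: 0.01025·247.0^0.27·exp(0.036·44+0.049·3.7) = 0.2651
  sum: 0.1001 + 0.2651 → r_corr = 0.3652 μm/a
Convert to mass loss: 0.3652 μm/a × 8.96 g/cm³ = 3.272 g·m⁻²·a⁻¹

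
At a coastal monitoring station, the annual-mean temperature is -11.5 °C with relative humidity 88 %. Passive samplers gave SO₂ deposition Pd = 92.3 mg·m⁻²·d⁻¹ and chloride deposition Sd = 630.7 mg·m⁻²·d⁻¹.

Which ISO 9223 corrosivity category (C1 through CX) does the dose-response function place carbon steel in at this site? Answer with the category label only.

C4

carbon steel: temperature factor f = +0.150·(-21.5) = -3.2250
  SO₂ term: 1.77·92.3^0.52·exp(0.02·88-3.2250) = 4.302
  Sd branch = 0.102·Sd^0.62·e^(0.033·RH+0.04·T) = 63.96 μm/a
  r_corr = 4.302 + 63.96 = 68.26 μm/a
68.3 μm/a falls in (50, 80] for carbon steel → category C4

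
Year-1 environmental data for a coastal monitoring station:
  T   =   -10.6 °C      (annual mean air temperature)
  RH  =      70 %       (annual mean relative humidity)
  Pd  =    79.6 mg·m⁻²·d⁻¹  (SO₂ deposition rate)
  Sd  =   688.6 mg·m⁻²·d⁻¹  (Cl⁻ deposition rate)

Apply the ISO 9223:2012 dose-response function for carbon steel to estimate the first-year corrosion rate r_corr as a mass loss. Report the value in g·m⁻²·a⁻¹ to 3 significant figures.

r_corr = 328 g·m⁻²·a⁻¹

carbon steel: temperature factor f = +0.150·(-20.6) = -3.0900
  sulphur-dioxide contribution → 3.18 μm/a
  chloride contribution → 38.66 μm/a
  total first-year rate 41.84 μm/a
Convert to mass loss: 41.84 μm/a × 7.85 g/cm³ = 328.4 g·m⁻²·a⁻¹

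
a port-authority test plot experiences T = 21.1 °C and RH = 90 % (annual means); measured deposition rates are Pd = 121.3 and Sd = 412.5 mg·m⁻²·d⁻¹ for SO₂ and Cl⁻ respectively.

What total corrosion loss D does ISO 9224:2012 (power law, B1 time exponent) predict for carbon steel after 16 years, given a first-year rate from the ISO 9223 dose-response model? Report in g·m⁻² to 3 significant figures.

carbon steel: T>10 °C ⇒ hinge -0.054·(21.1−10) = -0.5994
  Pd branch = 1.77·Pd^0.52·e^(0.02·RH+f) = 71.28 μm/a
  Cl⁻ term: 0.102·412.5^0.62·exp(0.033·90+0.04·21.1) = 193.4
  sum: 71.28 + 193.4 → r_corr = 264.7 μm/a
Power-law: D(16) = r_corr · 16^0.523
  D(16) = 264.7 × 16^0.523 = 264.7 × 4.263 = 1129 μm
  Mass loss = 1129 μm × 7.85 g/cm³ = 8860 g·m⁻²

D(16) = 8.86e+03 g·m⁻²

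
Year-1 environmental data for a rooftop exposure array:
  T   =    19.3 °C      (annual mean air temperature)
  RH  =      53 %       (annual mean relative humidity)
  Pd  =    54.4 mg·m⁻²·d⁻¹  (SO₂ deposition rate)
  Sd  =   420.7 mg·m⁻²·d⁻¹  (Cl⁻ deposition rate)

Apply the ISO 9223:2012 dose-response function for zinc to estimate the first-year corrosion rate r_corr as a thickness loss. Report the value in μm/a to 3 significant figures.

r_corr = 4.76 μm/a

zinc: T>10 °C ⇒ hinge -0.071·(19.3−10) = -0.6603
  Pd branch = 0.0129·Pd^0.44·e^(0.046·RH+f) = 0.4429 μm/a
  Cl⁻ term: 0.0175·420.7^0.57·exp(0.008·53+0.085·19.3) = 4.318
  r_corr = 0.4429 + 4.318 = 4.761 μm/a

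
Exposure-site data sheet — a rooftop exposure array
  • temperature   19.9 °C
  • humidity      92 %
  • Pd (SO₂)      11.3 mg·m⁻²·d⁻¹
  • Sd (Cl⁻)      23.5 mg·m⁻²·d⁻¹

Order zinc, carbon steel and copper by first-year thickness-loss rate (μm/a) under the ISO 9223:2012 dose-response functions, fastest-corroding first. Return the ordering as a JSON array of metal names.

["carbon steel", "copper", "zinc"]

zinc: temperature factor f = -0.071·(9.9) = -0.7029
  sulphur-dioxide contribution → 1.278 μm/a
  chloride contribution → 1.199 μm/a
  total first-year rate 2.477 μm/a
carbon steel: temperature factor f = -0.054·(9.9) = -0.5346
  sulphur-dioxide contribution → 23.04 μm/a
  chloride contribution → 33.33 μm/a
  total first-year rate 56.37 μm/a
copper: T>10 °C ⇒ hinge -0.080·(19.9−10) = -0.7920
  sulphur-dioxide contribution → 1.027 μm/a
  chloride contribution → 1.749 μm/a
  ⇒ r_corr(copper) = 2.776 μm/a
Ordering by μm/a: carbon steel (56.4) > copper (2.78) > zinc (2.48)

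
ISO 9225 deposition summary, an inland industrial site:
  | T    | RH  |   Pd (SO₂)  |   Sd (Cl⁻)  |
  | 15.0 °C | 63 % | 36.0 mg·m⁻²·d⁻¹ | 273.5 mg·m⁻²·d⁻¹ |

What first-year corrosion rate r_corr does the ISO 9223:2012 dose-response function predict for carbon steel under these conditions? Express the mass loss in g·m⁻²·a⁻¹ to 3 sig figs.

r_corr = 619 g·m⁻²·a⁻¹

carbon steel: T>10 °C ⇒ hinge -0.054·(15.0−10) = -0.2700
  Pd branch = 1.77·Pd^0.52·e^(0.02·RH+f) = 30.7 μm/a
  Cl⁻ term: 0.102·273.5^0.62·exp(0.033·63+0.04·15.0) = 48.19
  r_corr = 30.7 + 48.19 = 78.9 μm/a
Convert to mass loss: 78.9 μm/a × 7.85 g/cm³ = 619.3 g·m⁻²·a⁻¹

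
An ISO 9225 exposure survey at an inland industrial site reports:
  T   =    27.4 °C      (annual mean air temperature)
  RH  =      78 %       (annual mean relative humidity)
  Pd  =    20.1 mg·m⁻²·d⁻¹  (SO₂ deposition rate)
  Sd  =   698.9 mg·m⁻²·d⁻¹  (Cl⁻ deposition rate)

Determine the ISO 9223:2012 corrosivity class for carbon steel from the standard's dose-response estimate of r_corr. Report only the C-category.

CX

carbon steel: f(T) = -0.054·(T−10) [T>10 °C] = -0.9396
  SO₂ term: 1.77·20.1^0.52·exp(0.02·78-0.9396) = 15.67
  Sd branch = 0.102·Sd^0.62·e^(0.033·RH+0.04·T) = 232.3 μm/a
  sum: 15.67 + 232.3 → r_corr = 247.9 μm/a
248 μm/a falls in (200, 700] for carbon steel → category CX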